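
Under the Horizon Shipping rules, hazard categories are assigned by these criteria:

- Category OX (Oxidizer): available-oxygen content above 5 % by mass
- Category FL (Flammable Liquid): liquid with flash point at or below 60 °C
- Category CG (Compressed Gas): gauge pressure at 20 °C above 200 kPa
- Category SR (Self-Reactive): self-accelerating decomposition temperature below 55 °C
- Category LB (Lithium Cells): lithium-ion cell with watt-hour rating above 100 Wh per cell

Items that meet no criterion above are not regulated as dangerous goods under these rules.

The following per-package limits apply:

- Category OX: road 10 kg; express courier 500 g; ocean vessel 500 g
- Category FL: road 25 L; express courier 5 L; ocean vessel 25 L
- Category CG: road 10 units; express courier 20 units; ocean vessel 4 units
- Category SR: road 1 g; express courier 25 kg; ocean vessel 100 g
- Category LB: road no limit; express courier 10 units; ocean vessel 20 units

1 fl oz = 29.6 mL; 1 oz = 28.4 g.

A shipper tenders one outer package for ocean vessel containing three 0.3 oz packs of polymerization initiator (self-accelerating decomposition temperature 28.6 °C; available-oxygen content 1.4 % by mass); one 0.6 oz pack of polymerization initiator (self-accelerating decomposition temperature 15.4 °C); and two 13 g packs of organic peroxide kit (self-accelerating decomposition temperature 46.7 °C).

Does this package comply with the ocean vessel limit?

Self-accelerating decomposition temperature 28.6 °C meets the Category SR criterion (Self-Reactive), so the polymerization initiator is Category SR.
With self-accelerating decomposition temperature 15.4 °C (< 55 °C), the polymerization initiator falls in Category SR.
With self-accelerating decomposition temperature 46.7 °C (< 55 °C), the organic peroxide kit falls in Category SR.
Total Category SR: (three 0.3 oz packs = 25.56 g) + (one 0.6 oz pack = 17.04 g) + (two 13 g packs = 26 g) = 68.6 g.
68.6 g ≤ 100 g (ocean vessel limit, Category SR) — within limit.

Yes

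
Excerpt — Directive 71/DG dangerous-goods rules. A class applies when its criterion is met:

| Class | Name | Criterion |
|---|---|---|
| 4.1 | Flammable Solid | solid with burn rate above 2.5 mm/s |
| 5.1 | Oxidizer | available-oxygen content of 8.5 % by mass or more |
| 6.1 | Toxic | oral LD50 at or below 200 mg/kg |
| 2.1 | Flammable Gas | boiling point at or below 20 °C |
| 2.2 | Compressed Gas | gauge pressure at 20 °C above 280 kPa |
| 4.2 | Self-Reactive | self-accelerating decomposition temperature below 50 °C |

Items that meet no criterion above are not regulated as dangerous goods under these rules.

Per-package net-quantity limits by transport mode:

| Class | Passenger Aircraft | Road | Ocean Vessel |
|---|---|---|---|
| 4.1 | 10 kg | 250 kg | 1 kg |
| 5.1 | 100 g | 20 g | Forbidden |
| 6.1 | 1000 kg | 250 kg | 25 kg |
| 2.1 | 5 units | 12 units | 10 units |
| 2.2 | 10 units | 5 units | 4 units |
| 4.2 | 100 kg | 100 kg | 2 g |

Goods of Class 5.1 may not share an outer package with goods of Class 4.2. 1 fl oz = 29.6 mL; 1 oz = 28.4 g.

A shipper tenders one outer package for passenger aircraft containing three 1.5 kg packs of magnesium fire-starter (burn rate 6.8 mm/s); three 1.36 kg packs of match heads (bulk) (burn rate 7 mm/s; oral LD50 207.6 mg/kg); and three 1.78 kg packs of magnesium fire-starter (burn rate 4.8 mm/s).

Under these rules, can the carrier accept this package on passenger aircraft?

Burn rate 6.8 mm/s meets the Class 4.1 criterion (Flammable Solid), so the magnesium fire-starter is Class 4.1.
The match heads (bulk) have burn rate 7 mm/s, which is > 2.5 mm/s, so they are Class 4.1 (Flammable Solid).
Magnesium fire-starter: burn rate 4.8 mm/s > 2.5 mm/s → Class 4.1 (Flammable Solid).
Total Class 4.1: (three 1.5 kg packs = 4.5 kg) + (three 1.36 kg packs = 4.08 kg) + (three 1.78 kg packs = 5.34 kg) = 13.92 kg.
That exceeds the Class 4.1 passenger aircraft limit of 10 kg.

No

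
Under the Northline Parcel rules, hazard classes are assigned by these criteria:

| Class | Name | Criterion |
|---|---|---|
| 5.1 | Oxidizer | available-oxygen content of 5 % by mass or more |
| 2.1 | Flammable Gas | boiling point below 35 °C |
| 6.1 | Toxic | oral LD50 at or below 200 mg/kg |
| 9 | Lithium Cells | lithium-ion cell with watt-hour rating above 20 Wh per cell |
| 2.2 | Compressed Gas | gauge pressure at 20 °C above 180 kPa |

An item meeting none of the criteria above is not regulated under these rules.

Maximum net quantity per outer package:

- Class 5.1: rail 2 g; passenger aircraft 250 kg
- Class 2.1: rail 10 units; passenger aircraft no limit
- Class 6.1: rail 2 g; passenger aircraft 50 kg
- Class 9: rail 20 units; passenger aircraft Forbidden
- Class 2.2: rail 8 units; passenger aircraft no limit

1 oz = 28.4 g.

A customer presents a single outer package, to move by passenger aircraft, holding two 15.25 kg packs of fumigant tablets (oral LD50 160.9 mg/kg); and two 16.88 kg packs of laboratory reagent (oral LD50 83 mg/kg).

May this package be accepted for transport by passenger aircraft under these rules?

With oral LD50 160.9 mg/kg (≤ 200 mg/kg), the fumigant tablets fall in Class 6.1.
The laboratory reagent has oral LD50 83 mg/kg, which is ≤ 200 mg/kg, so it is Class 6.1 (Toxic).
Total Class 6.1: (two 15.25 kg packs = 30.5 kg) + (two 16.88 kg packs = 33.76 kg) = 64.26 kg.
64.26 kg exceeds the passenger aircraft limit of 50 kg for Class 6.1.

No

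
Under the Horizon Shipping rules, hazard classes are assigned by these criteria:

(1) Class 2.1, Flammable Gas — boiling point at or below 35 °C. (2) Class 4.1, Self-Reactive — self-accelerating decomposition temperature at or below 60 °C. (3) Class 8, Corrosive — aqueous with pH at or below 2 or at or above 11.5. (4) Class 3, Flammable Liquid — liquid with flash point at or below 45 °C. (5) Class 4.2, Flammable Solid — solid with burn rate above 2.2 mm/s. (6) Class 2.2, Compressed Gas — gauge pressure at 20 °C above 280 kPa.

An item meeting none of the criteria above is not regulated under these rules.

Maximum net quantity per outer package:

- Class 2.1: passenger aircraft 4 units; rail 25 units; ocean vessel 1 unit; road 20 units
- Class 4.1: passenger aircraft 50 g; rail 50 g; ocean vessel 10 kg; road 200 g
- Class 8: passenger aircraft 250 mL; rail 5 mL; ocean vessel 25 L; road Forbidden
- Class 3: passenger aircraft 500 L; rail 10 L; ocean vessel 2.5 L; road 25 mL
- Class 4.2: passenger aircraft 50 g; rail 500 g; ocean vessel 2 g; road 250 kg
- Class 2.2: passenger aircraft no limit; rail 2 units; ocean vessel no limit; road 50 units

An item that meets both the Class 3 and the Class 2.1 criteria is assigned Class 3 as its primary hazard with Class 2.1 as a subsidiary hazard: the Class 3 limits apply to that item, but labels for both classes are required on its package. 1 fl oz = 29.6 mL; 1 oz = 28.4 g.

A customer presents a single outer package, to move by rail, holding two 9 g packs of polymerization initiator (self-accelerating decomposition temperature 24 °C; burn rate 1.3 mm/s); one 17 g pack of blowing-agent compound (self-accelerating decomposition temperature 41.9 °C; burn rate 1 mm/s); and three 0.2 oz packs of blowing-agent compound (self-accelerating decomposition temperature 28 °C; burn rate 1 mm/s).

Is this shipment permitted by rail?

No

With self-accelerating decomposition temperature 24 °C (≤ 60 °C), the polymerization initiator falls in Class 4.1.
Self-accelerating decomposition temperature 41.9 °C meets the Class 4.1 criterion (Self-Reactive), so the blowing-agent compound is Class 4.1.
Blowing-agent compound: self-accelerating decomposition temperature 28 °C ≤ 60 °C → Class 4.1 (Self-Reactive).
Class 4.1 net quantity: (two 9 g packs = 18 g) + 17 g + (three 0.2 oz packs = 17.04 g) = 52.04 g.
52.04 g > 50 g (rail limit, Class 4.1) — over the limit.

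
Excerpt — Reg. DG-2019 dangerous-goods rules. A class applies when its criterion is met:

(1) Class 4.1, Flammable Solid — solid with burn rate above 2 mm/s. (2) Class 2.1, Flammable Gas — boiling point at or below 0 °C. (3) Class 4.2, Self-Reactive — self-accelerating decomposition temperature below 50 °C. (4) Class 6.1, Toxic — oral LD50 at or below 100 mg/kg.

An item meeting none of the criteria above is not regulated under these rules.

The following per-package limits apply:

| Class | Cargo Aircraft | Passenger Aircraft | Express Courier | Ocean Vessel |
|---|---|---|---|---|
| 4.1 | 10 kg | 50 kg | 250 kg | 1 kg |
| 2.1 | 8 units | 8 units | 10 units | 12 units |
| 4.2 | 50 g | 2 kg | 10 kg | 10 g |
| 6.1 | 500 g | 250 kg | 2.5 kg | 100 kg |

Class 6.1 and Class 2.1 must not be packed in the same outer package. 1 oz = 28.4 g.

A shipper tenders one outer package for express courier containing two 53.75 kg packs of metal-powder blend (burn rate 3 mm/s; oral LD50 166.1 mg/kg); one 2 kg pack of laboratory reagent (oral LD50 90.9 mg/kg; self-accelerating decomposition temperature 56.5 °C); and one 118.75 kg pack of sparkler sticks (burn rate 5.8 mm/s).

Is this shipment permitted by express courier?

With burn rate 3 mm/s (> 2 mm/s), the metal-powder blend falls in Class 4.1.
Oral LD50 90.9 mg/kg meets the Class 6.1 criterion (Toxic), so the laboratory reagent is Class 6.1.
The sparkler sticks have burn rate 5.8 mm/s, which is > 2 mm/s, so they are Class 4.1 (Flammable Solid).
Class 6.1 quantity: 2 kg.
2 kg ≤ 2.5 kg (express courier limit, Class 6.1) — within limit.
Class 4.1 net quantity: (two 53.75 kg packs = 107.5 kg) + 118.75 kg = 226.25 kg.
That is within the Class 4.1 express courier limit of 250 kg.
The segregation rule (Class 6.1 with Class 2.1) does not apply to Class 6.1 with Class 4.1.
Every hazard class is within its express courier limit and no segregation rule is violated.

Yes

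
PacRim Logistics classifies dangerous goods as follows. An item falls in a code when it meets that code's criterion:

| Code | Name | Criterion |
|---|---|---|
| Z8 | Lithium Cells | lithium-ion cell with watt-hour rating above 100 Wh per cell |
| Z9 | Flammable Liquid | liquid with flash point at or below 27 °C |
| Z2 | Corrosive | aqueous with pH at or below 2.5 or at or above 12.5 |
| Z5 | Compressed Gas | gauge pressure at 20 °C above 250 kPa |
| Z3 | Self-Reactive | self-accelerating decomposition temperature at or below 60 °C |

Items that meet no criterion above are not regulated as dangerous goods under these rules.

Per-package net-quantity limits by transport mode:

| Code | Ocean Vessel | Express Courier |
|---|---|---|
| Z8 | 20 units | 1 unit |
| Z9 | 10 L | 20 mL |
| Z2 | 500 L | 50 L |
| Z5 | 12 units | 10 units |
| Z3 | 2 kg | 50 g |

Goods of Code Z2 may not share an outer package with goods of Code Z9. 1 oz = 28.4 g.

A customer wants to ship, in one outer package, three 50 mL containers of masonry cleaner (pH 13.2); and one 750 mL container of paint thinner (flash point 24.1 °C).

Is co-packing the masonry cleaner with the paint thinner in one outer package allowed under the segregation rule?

The masonry cleaner has pH 13.2, which is ≥ 12.5, so it is Code Z2 (Corrosive).
Paint thinner: flash point 24.1 °C ≤ 27 °C → Code Z9 (Flammable Liquid).
Code Z2 and Code Z9 may not share an outer package.

No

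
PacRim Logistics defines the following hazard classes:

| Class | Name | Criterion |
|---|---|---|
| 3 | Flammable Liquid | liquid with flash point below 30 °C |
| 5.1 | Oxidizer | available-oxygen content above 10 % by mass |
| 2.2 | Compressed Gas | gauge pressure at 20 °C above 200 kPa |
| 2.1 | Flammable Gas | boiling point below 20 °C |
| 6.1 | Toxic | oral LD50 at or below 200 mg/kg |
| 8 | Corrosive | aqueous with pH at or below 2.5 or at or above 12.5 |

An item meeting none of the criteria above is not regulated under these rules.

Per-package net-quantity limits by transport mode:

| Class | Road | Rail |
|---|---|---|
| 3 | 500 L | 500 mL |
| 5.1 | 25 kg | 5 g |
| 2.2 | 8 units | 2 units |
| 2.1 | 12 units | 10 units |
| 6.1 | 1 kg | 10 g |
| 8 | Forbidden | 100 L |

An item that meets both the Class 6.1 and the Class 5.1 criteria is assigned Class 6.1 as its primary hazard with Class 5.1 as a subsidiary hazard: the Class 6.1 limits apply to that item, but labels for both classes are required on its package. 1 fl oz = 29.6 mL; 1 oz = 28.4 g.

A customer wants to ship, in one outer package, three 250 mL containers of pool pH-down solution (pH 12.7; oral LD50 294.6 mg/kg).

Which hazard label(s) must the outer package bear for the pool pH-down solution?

The pool pH-down solution has pH 12.7, which is ≥ 12.5, so it is Class 8 (Corrosive).
Only the Class 8 label is required.

Class 8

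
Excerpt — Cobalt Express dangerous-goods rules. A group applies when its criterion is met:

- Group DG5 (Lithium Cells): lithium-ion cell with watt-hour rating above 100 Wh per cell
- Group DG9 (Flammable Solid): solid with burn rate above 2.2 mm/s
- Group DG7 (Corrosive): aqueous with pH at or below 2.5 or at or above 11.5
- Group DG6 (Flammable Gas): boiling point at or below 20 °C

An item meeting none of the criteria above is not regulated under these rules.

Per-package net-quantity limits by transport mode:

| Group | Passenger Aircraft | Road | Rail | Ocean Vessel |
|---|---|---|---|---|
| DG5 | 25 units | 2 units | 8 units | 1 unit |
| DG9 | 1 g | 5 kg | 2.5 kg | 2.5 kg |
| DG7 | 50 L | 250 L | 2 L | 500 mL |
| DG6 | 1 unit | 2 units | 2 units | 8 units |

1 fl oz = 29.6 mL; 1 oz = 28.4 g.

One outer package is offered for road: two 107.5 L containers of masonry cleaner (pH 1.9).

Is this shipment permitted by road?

Yes

Masonry cleaner: pH 1.9 ≤ 2.5 → Group DG7 (Corrosive).
Group DG7 quantity: two 107.5 L containers = 215 L.
That is within the Group DG7 road limit of 250 L.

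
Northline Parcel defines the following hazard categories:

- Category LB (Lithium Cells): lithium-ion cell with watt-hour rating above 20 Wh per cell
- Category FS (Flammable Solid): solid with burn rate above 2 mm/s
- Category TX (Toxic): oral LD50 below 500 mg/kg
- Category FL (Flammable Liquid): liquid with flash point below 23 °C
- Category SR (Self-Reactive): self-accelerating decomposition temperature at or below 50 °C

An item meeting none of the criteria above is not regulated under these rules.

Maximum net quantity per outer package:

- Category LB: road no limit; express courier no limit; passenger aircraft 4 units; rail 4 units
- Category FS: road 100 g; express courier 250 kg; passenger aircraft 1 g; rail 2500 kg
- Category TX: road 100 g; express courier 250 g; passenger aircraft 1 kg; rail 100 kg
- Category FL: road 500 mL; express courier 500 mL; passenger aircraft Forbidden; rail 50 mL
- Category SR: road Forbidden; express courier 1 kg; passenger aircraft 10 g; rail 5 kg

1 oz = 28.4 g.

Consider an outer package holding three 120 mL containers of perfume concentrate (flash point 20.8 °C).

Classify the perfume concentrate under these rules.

The perfume concentrate has flash point 20.8 °C, which is < 23 °C, so it is Category FL (Flammable Liquid).

Category FL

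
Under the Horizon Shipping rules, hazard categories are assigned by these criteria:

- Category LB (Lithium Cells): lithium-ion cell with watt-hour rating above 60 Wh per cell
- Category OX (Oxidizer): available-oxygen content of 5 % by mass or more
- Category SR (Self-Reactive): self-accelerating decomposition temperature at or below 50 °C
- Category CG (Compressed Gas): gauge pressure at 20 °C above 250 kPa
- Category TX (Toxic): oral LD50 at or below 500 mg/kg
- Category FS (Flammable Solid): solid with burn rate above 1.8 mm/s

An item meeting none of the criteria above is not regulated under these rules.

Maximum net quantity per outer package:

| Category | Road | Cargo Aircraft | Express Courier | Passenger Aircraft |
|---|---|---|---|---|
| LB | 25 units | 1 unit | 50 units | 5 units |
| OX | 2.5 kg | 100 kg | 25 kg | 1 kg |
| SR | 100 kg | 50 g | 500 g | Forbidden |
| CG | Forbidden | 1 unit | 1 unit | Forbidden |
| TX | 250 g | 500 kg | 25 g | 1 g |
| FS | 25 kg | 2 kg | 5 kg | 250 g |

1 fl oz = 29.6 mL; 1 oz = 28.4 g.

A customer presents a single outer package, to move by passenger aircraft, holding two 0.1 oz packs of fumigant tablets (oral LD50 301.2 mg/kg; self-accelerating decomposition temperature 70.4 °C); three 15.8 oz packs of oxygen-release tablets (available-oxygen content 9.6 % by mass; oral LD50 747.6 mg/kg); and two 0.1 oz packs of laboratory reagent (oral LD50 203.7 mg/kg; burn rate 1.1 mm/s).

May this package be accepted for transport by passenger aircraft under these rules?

Oral LD50 301.2 mg/kg meets the Category TX criterion (Toxic), so the fumigant tablets are Category TX.
The oxygen-release tablets have available-oxygen content 9.6 % by mass, which is ≥ 5 % by mass, so they are Category OX (Oxidizer).
With oral LD50 203.7 mg/kg (≤ 500 mg/kg), the laboratory reagent falls in Category TX.
Category TX net quantity: (two 0.1 oz packs = 5.68 g) + (two 0.1 oz packs = 5.68 g) = 11.36 g.
That exceeds the Category TX passenger aircraft limit of 1 g.
Category OX quantity: three 15.8 oz packs = 1346.16 g.
1346.16 g > 1 kg (passenger aircraft limit, Category OX) — over the limit.

No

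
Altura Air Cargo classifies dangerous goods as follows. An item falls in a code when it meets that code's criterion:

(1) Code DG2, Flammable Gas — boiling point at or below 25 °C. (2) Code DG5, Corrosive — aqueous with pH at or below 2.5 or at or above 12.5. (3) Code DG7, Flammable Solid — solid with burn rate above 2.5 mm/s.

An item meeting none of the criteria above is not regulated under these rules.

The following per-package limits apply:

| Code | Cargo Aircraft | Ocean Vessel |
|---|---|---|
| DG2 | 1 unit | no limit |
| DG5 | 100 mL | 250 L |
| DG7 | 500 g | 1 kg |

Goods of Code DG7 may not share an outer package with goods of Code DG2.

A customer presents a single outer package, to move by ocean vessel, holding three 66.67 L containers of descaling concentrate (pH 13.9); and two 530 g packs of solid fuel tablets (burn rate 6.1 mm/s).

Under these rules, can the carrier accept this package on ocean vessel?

The descaling concentrate has pH 13.9, which is ≥ 12.5, so it is Code DG5 (Corrosive).
Burn rate 6.1 mm/s meets the Code DG7 criterion (Flammable Solid), so the solid fuel tablets are Code DG7.
Code DG7 quantity: two 530 g packs = 1.06 kg.
That exceeds the Code DG7 ocean vessel limit of 1 kg.
Code DG5 quantity: three 66.67 L containers = 200.01 L.
200.01 L is within the ocean vessel limit of 250 L for Code DG5.
The segregation rule (Code DG7 with Code DG2) does not apply to Code DG7 with Code DG5.

No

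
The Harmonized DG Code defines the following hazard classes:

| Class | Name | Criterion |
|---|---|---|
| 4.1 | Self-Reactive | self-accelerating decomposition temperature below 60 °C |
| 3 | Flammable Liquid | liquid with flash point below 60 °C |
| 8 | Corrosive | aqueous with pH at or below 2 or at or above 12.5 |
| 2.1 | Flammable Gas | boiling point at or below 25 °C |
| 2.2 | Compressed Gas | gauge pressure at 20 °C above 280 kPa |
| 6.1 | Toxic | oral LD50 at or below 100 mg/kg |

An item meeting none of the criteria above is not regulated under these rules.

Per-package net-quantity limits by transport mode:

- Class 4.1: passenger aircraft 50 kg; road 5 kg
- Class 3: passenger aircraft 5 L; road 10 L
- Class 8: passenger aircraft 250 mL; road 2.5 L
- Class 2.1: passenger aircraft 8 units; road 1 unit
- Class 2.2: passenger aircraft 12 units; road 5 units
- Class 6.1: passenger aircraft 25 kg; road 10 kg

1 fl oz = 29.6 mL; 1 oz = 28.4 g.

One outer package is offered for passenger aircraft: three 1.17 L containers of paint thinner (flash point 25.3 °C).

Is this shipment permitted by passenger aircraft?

The paint thinner has flash point 25.3 °C, which is < 60 °C, so it is Class 3 (Flammable Liquid).
Class 3 quantity: three 1.17 L containers = 3.51 L.
3.51 L ≤ 5 L (passenger aircraft limit, Class 3) — within limit.

Yes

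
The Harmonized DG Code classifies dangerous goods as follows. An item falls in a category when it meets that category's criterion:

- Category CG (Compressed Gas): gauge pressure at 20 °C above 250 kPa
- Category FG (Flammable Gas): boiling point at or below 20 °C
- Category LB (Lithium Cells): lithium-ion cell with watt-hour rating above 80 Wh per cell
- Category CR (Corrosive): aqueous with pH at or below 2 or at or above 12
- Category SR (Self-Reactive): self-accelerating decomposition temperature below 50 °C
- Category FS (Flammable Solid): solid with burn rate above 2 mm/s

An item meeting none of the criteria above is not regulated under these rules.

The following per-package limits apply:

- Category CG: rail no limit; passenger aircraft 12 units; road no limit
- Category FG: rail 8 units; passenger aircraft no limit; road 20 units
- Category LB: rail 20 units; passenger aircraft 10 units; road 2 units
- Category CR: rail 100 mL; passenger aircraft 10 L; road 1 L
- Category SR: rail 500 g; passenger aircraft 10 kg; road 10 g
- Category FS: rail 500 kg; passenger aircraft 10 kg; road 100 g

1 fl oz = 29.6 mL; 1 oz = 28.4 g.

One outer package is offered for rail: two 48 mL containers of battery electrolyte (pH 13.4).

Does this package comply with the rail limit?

Yes

The battery electrolyte has pH 13.4, which is ≥ 12, so it is Category CR (Corrosive).
Category CR quantity: two 48 mL containers = 96 mL.
96 mL ≤ 100 mL (rail limit, Category CR) — within limit.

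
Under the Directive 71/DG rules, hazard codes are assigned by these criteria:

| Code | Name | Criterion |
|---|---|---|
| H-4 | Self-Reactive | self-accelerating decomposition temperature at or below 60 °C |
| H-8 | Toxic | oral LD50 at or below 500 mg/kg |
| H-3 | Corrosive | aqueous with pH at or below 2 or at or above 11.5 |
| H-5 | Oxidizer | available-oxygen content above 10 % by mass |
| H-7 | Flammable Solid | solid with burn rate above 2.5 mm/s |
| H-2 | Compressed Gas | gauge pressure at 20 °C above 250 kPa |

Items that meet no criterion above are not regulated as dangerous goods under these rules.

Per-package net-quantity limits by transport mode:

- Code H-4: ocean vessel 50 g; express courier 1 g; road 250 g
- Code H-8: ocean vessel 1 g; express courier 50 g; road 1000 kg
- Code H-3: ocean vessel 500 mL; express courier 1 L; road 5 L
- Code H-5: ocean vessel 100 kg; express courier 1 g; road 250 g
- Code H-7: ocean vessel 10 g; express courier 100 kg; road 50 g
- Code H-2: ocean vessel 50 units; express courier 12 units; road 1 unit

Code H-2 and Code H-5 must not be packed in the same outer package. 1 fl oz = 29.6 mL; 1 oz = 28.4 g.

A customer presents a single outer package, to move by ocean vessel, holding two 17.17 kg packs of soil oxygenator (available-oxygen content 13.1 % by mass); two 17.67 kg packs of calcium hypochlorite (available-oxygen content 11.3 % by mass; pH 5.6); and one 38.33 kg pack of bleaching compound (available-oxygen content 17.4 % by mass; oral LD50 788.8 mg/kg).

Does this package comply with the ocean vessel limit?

Available-oxygen content 13.1 % by mass meets the Code H-5 criterion (Oxidizer), so the soil oxygenator is Code H-5.
The calcium hypochlorite has available-oxygen content 11.3 % by mass, which is > 10 % by mass, so it is Code H-5 (Oxidizer).
With available-oxygen content 17.4 % by mass (> 10 % by mass), the bleaching compound falls in Code H-5.
Code H-5 net quantity: (two 17.17 kg packs = 34.34 kg) + (two 17.67 kg packs = 35.34 kg) + 38.33 kg = 108.01 kg.
108.01 kg exceeds the ocean vessel limit of 100 kg for Code H-5.

No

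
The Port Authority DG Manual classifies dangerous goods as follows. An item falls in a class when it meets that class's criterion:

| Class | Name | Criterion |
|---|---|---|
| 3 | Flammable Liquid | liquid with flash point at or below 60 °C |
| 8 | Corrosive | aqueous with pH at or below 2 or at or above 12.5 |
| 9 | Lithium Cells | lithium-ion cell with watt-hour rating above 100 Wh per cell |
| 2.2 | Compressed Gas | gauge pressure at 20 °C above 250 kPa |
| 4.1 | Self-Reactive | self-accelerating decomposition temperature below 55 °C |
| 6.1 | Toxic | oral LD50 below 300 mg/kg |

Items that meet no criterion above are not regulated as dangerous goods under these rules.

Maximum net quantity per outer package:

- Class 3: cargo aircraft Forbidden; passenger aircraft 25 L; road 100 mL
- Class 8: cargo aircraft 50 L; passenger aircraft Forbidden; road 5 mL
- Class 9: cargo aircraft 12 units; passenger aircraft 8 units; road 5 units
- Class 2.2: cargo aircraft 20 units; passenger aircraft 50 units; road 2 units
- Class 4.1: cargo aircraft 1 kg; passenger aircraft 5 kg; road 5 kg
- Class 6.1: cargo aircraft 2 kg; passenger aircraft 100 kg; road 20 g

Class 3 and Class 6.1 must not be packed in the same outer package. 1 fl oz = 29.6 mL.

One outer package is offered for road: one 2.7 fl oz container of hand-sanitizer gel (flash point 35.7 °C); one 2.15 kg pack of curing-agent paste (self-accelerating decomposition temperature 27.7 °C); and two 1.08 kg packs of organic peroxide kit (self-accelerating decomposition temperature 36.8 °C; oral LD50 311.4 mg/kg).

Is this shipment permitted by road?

Yes

The hand-sanitizer gel has flash point 35.7 °C, which is ≤ 60 °C, so it is Class 3 (Flammable Liquid).
The curing-agent paste has self-accelerating decomposition temperature 27.7 °C, which is < 55 °C, so it is Class 4.1 (Self-Reactive).
With self-accelerating decomposition temperature 36.8 °C (< 55 °C), the organic peroxide kit falls in Class 4.1.
Class 3 quantity: one 2.7 fl oz container = 79.92 mL.
79.92 mL ≤ 100 mL (road limit, Class 3) — within limit.
Class 4.1 net quantity: 2.15 kg + (two 1.08 kg packs = 2.16 kg) = 4.31 kg.
That is within the Class 4.1 road limit of 5 kg.
The segregation rule (Class 3 with Class 6.1) does not apply to Class 3 with Class 4.1.
Every hazard class is within its road limit and no segregation rule is violated.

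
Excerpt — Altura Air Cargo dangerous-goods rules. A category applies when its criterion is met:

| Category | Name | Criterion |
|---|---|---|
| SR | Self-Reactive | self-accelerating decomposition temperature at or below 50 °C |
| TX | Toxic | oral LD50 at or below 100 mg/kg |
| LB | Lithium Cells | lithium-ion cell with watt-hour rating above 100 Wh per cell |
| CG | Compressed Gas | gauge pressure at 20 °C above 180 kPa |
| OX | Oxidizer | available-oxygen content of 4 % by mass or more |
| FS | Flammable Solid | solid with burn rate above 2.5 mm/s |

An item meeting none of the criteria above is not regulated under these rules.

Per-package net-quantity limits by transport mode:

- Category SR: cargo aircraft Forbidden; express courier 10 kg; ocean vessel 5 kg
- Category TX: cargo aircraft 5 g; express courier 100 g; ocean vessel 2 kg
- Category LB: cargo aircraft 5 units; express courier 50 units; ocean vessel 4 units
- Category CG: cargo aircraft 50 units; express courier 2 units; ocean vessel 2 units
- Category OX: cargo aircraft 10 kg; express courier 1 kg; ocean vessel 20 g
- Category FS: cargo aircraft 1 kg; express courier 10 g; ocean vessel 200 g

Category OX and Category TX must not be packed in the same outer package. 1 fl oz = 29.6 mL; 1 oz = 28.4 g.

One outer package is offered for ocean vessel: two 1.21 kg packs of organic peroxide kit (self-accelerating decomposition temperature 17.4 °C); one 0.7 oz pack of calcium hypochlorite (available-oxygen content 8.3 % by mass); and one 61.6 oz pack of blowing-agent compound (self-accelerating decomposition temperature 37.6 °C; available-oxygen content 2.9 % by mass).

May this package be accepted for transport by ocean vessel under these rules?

Organic peroxide kit: self-accelerating decomposition temperature 17.4 °C ≤ 50 °C → Category SR (Self-Reactive).
The calcium hypochlorite has available-oxygen content 8.3 % by mass, which is ≥ 4 % by mass, so it is Category OX (Oxidizer).
Self-accelerating decomposition temperature 37.6 °C meets the Category SR criterion (Self-Reactive), so the blowing-agent compound is Category SR.
Category OX quantity: one 0.7 oz pack = 19.88 g.
19.88 g is within the ocean vessel limit of 20 g for Category OX.
Category SR net quantity: (two 1.21 kg packs = 2.42 kg) + (one 61.6 oz pack = 1749.44 g) = 4169.44 g.
4169.44 g is within the ocean vessel limit of 5 kg for Category SR.
The segregation rule (Category OX with Category TX) does not apply to Category OX with Category SR.
Every hazard category is within its ocean vessel limit and no segregation rule is violated.

Yes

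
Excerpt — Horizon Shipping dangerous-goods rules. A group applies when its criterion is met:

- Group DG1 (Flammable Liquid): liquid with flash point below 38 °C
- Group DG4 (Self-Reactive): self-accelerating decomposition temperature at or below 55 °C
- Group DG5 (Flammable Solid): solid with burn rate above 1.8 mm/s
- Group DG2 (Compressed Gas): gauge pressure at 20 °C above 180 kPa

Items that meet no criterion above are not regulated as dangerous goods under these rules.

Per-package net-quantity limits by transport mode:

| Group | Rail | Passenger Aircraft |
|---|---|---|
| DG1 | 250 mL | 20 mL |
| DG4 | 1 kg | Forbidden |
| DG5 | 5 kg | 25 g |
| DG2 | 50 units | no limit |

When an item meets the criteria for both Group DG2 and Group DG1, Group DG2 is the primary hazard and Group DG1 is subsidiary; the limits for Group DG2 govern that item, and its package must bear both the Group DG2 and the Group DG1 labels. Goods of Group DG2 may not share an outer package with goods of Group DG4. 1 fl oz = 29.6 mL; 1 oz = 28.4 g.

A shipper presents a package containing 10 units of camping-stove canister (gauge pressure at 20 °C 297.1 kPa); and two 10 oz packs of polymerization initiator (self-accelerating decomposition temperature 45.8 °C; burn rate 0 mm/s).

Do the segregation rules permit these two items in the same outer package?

Gauge pressure at 20 °C 297.1 kPa meets the Group DG2 criterion (Compressed Gas), so the camping-stove canister is Group DG2.
Self-accelerating decomposition temperature 45.8 °C meets the Group DG4 criterion (Self-Reactive), so the polymerization initiator is Group DG4.
Group DG2 and Group DG4 may not share an outer package.

No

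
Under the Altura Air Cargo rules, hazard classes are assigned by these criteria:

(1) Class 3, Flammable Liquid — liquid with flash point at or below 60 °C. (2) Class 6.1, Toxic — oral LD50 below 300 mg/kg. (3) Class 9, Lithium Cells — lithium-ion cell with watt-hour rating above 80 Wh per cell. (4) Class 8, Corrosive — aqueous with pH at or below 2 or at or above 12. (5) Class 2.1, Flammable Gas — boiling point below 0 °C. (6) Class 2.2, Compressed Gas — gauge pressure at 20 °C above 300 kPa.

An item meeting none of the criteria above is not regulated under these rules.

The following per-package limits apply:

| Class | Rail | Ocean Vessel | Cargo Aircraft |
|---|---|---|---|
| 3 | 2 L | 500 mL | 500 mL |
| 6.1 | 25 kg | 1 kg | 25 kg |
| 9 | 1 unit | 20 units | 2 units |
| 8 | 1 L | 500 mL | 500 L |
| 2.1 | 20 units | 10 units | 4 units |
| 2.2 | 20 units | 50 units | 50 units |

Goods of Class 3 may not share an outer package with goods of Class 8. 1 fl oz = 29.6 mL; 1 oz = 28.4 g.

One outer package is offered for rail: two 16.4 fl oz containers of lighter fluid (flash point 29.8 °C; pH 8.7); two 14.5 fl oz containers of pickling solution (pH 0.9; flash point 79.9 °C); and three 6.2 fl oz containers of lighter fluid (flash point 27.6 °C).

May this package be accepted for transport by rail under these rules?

Flash point 29.8 °C meets the Class 3 criterion (Flammable Liquid), so the lighter fluid is Class 3.
pH 0.9 meets the Class 8 criterion (Corrosive), so the pickling solution is Class 8.
The lighter fluid has flash point 27.6 °C, which is ≤ 60 °C, so it is Class 3 (Flammable Liquid).
Total Class 3: (two 16.4 fl oz containers = 970.88 mL) + (three 6.2 fl oz containers = 550.56 mL) = 1521.44 mL.
1521.44 mL ≤ 2 L (rail limit, Class 3) — within limit.
Class 8 quantity: two 14.5 fl oz containers = 858.4 mL.
858.4 mL is within the rail limit of 1 L for Class 8.
Class 3 and Class 8 may not share an outer package.

No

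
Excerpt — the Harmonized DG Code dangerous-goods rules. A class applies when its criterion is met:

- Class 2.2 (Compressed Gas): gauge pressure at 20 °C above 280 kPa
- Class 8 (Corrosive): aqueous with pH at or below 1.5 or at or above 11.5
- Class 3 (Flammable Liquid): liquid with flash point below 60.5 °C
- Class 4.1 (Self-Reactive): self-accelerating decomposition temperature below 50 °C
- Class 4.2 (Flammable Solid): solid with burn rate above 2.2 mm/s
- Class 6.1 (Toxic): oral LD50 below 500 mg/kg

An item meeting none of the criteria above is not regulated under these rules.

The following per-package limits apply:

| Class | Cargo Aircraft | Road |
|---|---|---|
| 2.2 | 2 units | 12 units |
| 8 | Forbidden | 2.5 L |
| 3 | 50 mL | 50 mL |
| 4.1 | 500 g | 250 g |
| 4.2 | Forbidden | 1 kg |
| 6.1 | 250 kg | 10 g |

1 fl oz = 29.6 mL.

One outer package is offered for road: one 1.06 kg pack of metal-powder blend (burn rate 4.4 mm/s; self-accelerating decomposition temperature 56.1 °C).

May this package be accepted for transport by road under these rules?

No

With burn rate 4.4 mm/s (> 2.2 mm/s), the metal-powder blend falls in Class 4.2.
Class 4.2 quantity: 1.06 kg.
That exceeds the Class 4.2 road limit of 1 kg.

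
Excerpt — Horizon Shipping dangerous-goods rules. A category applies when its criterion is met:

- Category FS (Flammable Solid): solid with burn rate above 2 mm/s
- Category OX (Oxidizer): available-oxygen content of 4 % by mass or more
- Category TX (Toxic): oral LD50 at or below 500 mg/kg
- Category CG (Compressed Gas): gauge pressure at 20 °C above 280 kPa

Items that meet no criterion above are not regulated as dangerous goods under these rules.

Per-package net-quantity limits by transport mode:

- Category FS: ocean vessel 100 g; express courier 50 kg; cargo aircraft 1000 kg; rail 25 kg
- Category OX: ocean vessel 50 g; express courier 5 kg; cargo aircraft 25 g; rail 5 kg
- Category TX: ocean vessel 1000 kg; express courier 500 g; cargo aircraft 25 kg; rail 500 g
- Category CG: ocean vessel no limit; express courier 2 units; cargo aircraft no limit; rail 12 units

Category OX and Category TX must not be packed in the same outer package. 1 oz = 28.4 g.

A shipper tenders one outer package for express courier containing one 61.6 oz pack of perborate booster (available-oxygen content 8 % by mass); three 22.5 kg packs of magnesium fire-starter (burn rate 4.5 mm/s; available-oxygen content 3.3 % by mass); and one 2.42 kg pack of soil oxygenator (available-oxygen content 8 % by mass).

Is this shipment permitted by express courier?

No

Perborate booster: available-oxygen content 8 % by mass ≥ 4 % by mass → Category OX (Oxidizer).
Magnesium fire-starter: burn rate 4.5 mm/s > 2 mm/s → Category FS (Flammable Solid).
The soil oxygenator has available-oxygen content 8 % by mass, which is ≥ 4 % by mass, so it is Category OX (Oxidizer).
Total Category OX: (one 61.6 oz pack = 1749.44 g) + 2.42 kg = 4169.44 g.
4169.44 g ≤ 5 kg (express courier limit, Category OX) — within limit.
Category FS quantity: three 22.5 kg packs = 67.5 kg.
That exceeds the Category FS express courier limit of 50 kg.
The segregation rule (Category OX with Category TX) does not apply to Category OX with Category FS.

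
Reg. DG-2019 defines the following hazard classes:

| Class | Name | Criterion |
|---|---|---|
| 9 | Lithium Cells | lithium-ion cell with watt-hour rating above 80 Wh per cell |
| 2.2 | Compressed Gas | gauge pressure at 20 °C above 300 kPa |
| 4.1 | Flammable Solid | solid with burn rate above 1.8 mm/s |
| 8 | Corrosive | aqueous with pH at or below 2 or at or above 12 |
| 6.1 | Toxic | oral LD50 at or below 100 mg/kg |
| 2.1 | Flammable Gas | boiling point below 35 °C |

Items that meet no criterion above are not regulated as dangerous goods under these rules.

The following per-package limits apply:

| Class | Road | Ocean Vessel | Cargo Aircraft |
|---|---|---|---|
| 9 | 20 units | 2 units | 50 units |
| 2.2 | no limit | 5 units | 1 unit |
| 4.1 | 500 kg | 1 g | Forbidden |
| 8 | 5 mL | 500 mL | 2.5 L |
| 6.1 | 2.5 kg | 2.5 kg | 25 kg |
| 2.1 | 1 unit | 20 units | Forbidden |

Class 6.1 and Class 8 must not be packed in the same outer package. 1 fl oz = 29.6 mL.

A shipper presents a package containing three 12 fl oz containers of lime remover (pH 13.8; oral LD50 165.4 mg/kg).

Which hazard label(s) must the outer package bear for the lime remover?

Lime remover: pH 13.8 ≥ 12 → Class 8 (Corrosive).
Only the Class 8 label is required.

Class 8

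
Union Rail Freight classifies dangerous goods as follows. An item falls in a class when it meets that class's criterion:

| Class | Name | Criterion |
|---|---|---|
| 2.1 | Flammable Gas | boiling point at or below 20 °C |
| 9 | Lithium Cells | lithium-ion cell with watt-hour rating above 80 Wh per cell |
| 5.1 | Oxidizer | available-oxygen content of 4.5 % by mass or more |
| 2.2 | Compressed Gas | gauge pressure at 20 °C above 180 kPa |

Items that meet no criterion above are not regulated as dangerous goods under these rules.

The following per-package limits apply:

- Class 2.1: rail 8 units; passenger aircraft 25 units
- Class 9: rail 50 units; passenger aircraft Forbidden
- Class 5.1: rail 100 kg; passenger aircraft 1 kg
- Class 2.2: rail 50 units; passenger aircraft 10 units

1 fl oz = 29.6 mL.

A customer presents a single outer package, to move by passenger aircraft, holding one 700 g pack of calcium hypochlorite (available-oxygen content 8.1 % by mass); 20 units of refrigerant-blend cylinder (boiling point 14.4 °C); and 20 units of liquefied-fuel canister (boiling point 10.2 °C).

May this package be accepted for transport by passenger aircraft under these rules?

No

The calcium hypochlorite has available-oxygen content 8.1 % by mass, which is ≥ 4.5 % by mass, so it is Class 5.1 (Oxidizer).
Refrigerant-blend cylinder: boiling point 14.4 °C ≤ 20 °C → Class 2.1 (Flammable Gas).
Boiling point 10.2 °C meets the Class 2.1 criterion (Flammable Gas), so the liquefied-fuel canister is Class 2.1.
Total Class 2.1: 20 units + 20 units = 40 units.
That exceeds the Class 2.1 passenger aircraft limit of 25 units.
Class 5.1 quantity: 700 g.
700 g ≤ 1 kg (passenger aircraft limit, Class 5.1) — within limit.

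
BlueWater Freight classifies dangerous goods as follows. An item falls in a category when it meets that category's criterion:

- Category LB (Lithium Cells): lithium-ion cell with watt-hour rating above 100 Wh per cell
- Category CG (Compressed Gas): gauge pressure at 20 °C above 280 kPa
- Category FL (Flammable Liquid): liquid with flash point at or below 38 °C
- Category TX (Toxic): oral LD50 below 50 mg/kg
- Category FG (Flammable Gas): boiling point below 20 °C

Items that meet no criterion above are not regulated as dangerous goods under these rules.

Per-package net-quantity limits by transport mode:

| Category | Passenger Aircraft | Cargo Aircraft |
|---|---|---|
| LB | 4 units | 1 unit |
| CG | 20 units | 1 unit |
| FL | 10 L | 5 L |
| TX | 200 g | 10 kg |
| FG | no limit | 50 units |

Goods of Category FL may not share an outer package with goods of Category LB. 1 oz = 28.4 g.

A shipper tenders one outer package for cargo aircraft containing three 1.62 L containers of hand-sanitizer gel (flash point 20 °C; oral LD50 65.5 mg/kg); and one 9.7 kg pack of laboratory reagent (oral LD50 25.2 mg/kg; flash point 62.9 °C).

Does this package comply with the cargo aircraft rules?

Yes

Flash point 20 °C meets the Category FL criterion (Flammable Liquid), so the hand-sanitizer gel is Category FL.
The laboratory reagent has oral LD50 25.2 mg/kg, which is < 50 mg/kg, so it is Category TX (Toxic).
Category TX quantity: 9.7 kg.
9.7 kg ≤ 10 kg (cargo aircraft limit, Category TX) — within limit.
Category FL quantity: three 1.62 L containers = 4.86 L.
4.86 L is within the cargo aircraft limit of 5 L for Category FL.
The segregation rule (Category FL with Category LB) does not apply to Category TX with Category FL.
Every hazard category is within its cargo aircraft limit and no segregation rule is violated.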